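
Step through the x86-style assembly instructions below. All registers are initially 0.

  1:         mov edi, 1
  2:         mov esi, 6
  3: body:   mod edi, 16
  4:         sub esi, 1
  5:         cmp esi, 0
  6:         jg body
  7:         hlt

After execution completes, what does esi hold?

0

after mov edi, 1: edi=1
after mov esi, 6: esi=6
after mod edi, 16: edi=1%16=1
after sub esi, 1: esi=6-1=5
cmp esi, 0  (cmp 5,0)
jg body: taken
after mod edi, 16: edi=1%16=1
after sub esi, 1: esi=5-1=4
cmp esi, 0  (cmp 4,0)
jg body: taken
after mod edi, 16: edi=1%16=1
after sub esi, 1: esi=4-1=3
cmp esi, 0  (cmp 3,0)
jg body: taken
after mod edi, 16: edi=1%16=1
after sub esi, 1: esi=3-1=2
cmp esi, 0  (cmp 2,0)
jg body: taken
after mod edi, 16: edi=1%16=1
after sub esi, 1: esi=2-1=1
cmp esi, 0  (cmp 1,0)
jg body: taken
after mod edi, 16: edi=1%16=1
after sub esi, 1: esi=1-1=0
cmp esi, 0  (cmp 0,0)
jg body: not taken
halt.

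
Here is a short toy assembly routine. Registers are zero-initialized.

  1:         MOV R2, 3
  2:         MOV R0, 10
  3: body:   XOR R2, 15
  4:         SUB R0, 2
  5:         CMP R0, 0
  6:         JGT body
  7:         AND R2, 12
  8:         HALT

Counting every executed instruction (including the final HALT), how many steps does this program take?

24

after MOV R2, 3: R2=3
after MOV R0, 10: R0=10
after XOR R2, 15: R2=3^15=12
after SUB R0, 2: R0=10-2=8
CMP R0, 0  (cmp 8,0)
JGT body: taken
after XOR R2, 15: R2=12^15=3
after SUB R0, 2: R0=8-2=6
CMP R0, 0  (cmp 6,0)
JGT body: taken
after XOR R2, 15: R2=3^15=12
after SUB R0, 2: R0=6-2=4
CMP R0, 0  (cmp 4,0)
JGT body: taken
after XOR R2, 15: R2=12^15=3
after SUB R0, 2: R0=4-2=2
CMP R0, 0  (cmp 2,0)
JGT body: taken
after XOR R2, 15: R2=3^15=12
after SUB R0, 2: R0=2-2=0
CMP R0, 0  (cmp 0,0)
JGT body: not taken
after AND R2, 12: R2=12&12=12
halt.
Total executed instructions: 24.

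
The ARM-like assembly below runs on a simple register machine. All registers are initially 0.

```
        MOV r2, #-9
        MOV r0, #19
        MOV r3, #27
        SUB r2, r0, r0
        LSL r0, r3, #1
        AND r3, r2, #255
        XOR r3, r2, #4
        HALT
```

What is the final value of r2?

r2=-9
r0=19
r3=27
r2=19-19=0
r0=27<<1=54
r3=0&255=0
r3=0^4=4
halt.

0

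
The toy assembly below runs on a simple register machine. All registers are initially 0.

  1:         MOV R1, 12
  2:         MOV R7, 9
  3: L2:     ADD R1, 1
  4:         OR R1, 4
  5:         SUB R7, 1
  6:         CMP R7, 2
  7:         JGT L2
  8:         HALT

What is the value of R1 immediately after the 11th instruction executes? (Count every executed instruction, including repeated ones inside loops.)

14

after MOV R1, 12: R1=12
after MOV R7, 9: R7=9
after ADD R1, 1: R1=12+1=13
after OR R1, 4: R1=13|4=13
after SUB R7, 1: R7=9-1=8
CMP R7, 2  (cmp 8,2)
JGT L2: taken
after ADD R1, 1: R1=13+1=14
after OR R1, 4: R1=14|4=14
after SUB R7, 1: R7=8-1=7
CMP R7, 2  (cmp 7,2)
After step 11: R1 = 14.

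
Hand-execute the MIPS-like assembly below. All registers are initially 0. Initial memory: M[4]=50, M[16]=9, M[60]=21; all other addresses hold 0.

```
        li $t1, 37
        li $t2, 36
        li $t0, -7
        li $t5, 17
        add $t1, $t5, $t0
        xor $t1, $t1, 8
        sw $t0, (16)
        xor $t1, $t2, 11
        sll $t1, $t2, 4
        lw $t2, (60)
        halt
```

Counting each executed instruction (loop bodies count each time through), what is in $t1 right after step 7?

2

li $t1, 37 → $t1=37
li $t2, 36 → $t2=36
li $t0, -7 → $t0=-7
li $t5, 17 → $t5=17
add $t1, $t5, $t0 → $t1=17+(-7)=10
xor $t1, $t1, 8 → $t1=10^8=2
sw $t0, (16) → M[16]=-7
After step 7: $t1 = 2.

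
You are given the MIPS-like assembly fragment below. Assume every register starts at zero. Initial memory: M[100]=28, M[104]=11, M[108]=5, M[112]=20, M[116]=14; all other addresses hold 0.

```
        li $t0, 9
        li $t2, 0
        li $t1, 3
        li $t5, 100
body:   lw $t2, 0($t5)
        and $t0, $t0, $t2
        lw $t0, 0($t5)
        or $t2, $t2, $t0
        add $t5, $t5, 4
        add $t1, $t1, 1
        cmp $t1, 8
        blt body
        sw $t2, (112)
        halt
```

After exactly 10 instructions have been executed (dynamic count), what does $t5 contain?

104

after li $t0, 9: $t0=9
after li $t2, 0: $t2=0
after li $t1, 3: $t1=3
after li $t5, 100: $t5=100
after lw $t2, 0($t5): $t2=M[100]=28
after and $t0, $t0, $t2: $t0=9&28=8
after lw $t0, 0($t5): $t0=M[100]=28
after or $t2, $t2, $t0: $t2=28|28=28
after add $t5, $t5, 4: $t5=100+4=104
after add $t1, $t1, 1: $t1=3+1=4
After step 10: $t5 = 104.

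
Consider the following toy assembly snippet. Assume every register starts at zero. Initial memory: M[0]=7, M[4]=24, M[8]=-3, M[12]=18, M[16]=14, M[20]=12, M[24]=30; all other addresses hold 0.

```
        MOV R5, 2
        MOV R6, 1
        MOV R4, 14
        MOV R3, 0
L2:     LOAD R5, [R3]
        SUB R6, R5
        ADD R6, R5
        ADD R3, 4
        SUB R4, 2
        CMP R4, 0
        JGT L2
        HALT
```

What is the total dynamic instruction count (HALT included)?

R5=2
R6=1
R4=14
R3=0
R5=M[0]=7
R6=1-7=-6
R6=(-6)+7=1
R3=0+4=4
R4=14-2=12
CMP R4, 0  (cmp 12,0)
JGT L2: taken
R5=M[4]=24
R6=1-24=-23
R6=(-23)+24=1
R3=4+4=8
R4=12-2=10
CMP R4, 0  (cmp 10,0)
JGT L2: taken
R5=M[8]=-3
R6=1-(-3)=4
R6=4+(-3)=1
R3=8+4=12
R4=10-2=8
CMP R4, 0  (cmp 8,0)
JGT L2: taken
R5=M[12]=18
R6=1-18=-17
R6=(-17)+18=1
R3=12+4=16
R4=8-2=6
CMP R4, 0  (cmp 6,0)
JGT L2: taken
R5=M[16]=14
R6=1-14=-13
R6=(-13)+14=1
R3=16+4=20
R4=6-2=4
CMP R4, 0  (cmp 4,0)
JGT L2: taken
R5=M[20]=12
R6=1-12=-11
R6=(-11)+12=1
R3=20+4=24
R4=4-2=2
CMP R4, 0  (cmp 2,0)
JGT L2: taken
R5=M[24]=30
R6=1-30=-29
R6=(-29)+30=1
R3=24+4=28
R4=2-2=0
CMP R4, 0  (cmp 0,0)
JGT L2: not taken
halt.
Total executed instructions: 54.

54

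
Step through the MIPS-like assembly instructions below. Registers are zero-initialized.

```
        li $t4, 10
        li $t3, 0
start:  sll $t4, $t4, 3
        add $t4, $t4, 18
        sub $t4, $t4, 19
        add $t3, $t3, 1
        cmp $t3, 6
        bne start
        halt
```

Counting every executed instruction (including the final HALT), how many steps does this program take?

39

$t4=10
$t3=0
$t4=10<<3=80
$t4=80+18=98
$t4=98-19=79
$t3=0+1=1
cmp $t3, 6  (cmp 1,6)
bne start: taken
$t4=79<<3=632
$t4=632+18=650
$t4=650-19=631
$t3=1+1=2
cmp $t3, 6  (cmp 2,6)
bne start: taken
$t4=631<<3=5048
$t4=5048+18=5066
$t4=5066-19=5047
$t3=2+1=3
cmp $t3, 6  (cmp 3,6)
bne start: taken
$t4=5047<<3=40376
$t4=40376+18=40394
$t4=40394-19=40375
$t3=3+1=4
cmp $t3, 6  (cmp 4,6)
bne start: taken
$t4=40375<<3=323000
$t4=323000+18=323018
$t4=323018-19=322999
$t3=4+1=5
cmp $t3, 6  (cmp 5,6)
bne start: taken
$t4=322999<<3=2583992
$t4=2583992+18=2584010
$t4=2584010-19=2583991
$t3=5+1=6
cmp $t3, 6  (cmp 6,6)
bne start: not taken
halt.
Total executed instructions: 39.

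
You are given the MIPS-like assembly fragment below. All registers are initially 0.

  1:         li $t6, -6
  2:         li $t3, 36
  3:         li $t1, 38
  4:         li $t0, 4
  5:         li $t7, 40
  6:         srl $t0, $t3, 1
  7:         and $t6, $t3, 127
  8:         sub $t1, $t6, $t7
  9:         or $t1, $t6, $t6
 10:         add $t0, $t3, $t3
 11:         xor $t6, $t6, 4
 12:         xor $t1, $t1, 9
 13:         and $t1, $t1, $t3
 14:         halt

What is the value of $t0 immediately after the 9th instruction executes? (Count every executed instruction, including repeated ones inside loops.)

18

$t6=-6
$t3=36
$t1=38
$t0=4
$t7=40
$t0=36>>1=18
$t6=36&127=36
$t1=36-40=-4
$t1=36|36=36
After step 9: $t0 = 18.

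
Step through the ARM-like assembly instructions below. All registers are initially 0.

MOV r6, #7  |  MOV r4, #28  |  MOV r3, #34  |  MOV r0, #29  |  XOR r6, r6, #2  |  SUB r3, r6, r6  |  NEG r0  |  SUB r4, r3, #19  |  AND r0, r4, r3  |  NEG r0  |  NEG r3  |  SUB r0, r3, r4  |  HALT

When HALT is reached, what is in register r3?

0

r6=7
r4=28
r3=34
r0=29
r6=7^2=5
r3=5-5=0
r0=-(29)=-29
r4=0-19=-19
r0=(-19)&0=0
r0=-(0)=0
r3=-(0)=0
r0=0-(-19)=19
halt.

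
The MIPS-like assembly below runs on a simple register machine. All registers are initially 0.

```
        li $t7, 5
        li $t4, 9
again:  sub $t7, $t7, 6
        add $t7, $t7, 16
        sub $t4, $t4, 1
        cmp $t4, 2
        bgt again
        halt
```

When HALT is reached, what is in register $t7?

$t7=5
$t4=9
$t7=5-6=-1
$t7=(-1)+16=15
$t4=9-1=8
cmp $t4, 2  (cmp 8,2)
bgt again: taken
$t7=15-6=9
$t7=9+16=25
$t4=8-1=7
cmp $t4, 2  (cmp 7,2)
bgt again: taken
$t7=25-6=19
$t7=19+16=35
$t4=7-1=6
cmp $t4, 2  (cmp 6,2)
bgt again: taken
$t7=35-6=29
$t7=29+16=45
$t4=6-1=5
cmp $t4, 2  (cmp 5,2)
bgt again: taken
$t7=45-6=39
$t7=39+16=55
$t4=5-1=4
cmp $t4, 2  (cmp 4,2)
bgt again: taken
$t7=55-6=49
$t7=49+16=65
$t4=4-1=3
cmp $t4, 2  (cmp 3,2)
bgt again: taken
$t7=65-6=59
$t7=59+16=75
$t4=3-1=2
cmp $t4, 2  (cmp 2,2)
bgt again: not taken
halt.

75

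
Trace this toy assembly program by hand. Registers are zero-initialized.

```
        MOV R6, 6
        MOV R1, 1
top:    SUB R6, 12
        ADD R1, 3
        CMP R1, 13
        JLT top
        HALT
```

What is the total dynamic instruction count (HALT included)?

19

MOV R6, 6 → R6=6
MOV R1, 1 → R1=1
SUB R6, 12 → R6=6-12=-6
ADD R1, 3 → R1=1+3=4
CMP R1, 13  (cmp 4,13)
JLT top: taken
SUB R6, 12 → R6=(-6)-12=-18
ADD R1, 3 → R1=4+3=7
CMP R1, 13  (cmp 7,13)
JLT top: taken
SUB R6, 12 → R6=(-18)-12=-30
ADD R1, 3 → R1=7+3=10
CMP R1, 13  (cmp 10,13)
JLT top: taken
SUB R6, 12 → R6=(-30)-12=-42
ADD R1, 3 → R1=10+3=13
CMP R1, 13  (cmp 13,13)
JLT top: not taken
halt.
Total executed instructions: 19.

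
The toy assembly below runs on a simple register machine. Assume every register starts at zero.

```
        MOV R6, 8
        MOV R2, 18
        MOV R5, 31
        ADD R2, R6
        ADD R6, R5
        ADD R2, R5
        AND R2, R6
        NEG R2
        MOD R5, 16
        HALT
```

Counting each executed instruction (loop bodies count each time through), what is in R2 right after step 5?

MOV R6, 8 → R6=8
MOV R2, 18 → R2=18
MOV R5, 31 → R5=31
ADD R2, R6 → R2=18+8=26
ADD R6, R5 → R6=8+31=39
After step 5: R2 = 26.

26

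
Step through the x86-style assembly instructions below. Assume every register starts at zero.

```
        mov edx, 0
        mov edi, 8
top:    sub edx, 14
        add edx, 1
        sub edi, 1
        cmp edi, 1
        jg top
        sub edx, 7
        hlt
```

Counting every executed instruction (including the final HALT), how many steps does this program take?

edx=0
edi=8
edx=0-14=-14
edx=(-14)+1=-13
edi=8-1=7
cmp edi, 1  (cmp 7,1)
jg top: taken
edx=(-13)-14=-27
edx=(-27)+1=-26
edi=7-1=6
cmp edi, 1  (cmp 6,1)
jg top: taken
edx=(-26)-14=-40
edx=(-40)+1=-39
edi=6-1=5
cmp edi, 1  (cmp 5,1)
jg top: taken
edx=(-39)-14=-53
edx=(-53)+1=-52
edi=5-1=4
cmp edi, 1  (cmp 4,1)
jg top: taken
edx=(-52)-14=-66
edx=(-66)+1=-65
edi=4-1=3
cmp edi, 1  (cmp 3,1)
jg top: taken
edx=(-65)-14=-79
edx=(-79)+1=-78
edi=3-1=2
cmp edi, 1  (cmp 2,1)
jg top: taken
edx=(-78)-14=-92
edx=(-92)+1=-91
edi=2-1=1
cmp edi, 1  (cmp 1,1)
jg top: not taken
edx=(-91)-7=-98
halt.
Total executed instructions: 39.

39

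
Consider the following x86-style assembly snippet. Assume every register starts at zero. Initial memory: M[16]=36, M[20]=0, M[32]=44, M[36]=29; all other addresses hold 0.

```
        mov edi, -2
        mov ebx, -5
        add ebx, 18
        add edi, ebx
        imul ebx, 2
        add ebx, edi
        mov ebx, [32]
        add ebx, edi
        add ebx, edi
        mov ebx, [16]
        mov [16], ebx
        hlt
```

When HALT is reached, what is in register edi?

edi=-2
ebx=-5
ebx=(-5)+18=13
edi=(-2)+13=11
ebx=13*2=26
ebx=26+11=37
ebx=M[32]=44
ebx=44+11=55
ebx=55+11=66
ebx=M[16]=36
mov [16], ebx → M[16]=36
halt.

11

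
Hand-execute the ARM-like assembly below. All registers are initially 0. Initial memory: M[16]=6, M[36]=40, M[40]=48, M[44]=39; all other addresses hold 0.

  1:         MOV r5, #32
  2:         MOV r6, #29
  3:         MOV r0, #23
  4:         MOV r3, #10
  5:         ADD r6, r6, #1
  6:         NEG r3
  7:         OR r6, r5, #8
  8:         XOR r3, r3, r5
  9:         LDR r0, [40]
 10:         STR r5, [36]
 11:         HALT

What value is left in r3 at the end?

r5=32
r6=29
r0=23
r3=10
r6=29+1=30
r3=-(10)=-10
r6=32|8=40
r3=(-10)^32=-42
r0=M[40]=48
STR r5, [36] → M[36]=32
halt.

-42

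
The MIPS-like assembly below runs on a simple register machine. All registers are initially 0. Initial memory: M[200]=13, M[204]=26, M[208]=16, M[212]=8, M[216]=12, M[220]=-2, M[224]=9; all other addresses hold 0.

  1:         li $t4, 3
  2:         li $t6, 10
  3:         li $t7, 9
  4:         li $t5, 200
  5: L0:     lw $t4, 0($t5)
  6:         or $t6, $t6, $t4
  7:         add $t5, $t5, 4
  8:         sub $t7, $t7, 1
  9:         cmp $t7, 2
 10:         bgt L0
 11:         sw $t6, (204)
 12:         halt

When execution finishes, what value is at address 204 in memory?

-1

after li $t4, 3: $t4=3
after li $t6, 10: $t6=10
after li $t7, 9: $t7=9
after li $t5, 200: $t5=200
after lw $t4, 0($t5): $t4=M[200]=13
after or $t6, $t6, $t4: $t6=10|13=15
after add $t5, $t5, 4: $t5=200+4=204
after sub $t7, $t7, 1: $t7=9-1=8
cmp $t7, 2  (cmp 8,2)
bgt L0: taken
after lw $t4, 0($t5): $t4=M[204]=26
after or $t6, $t6, $t4: $t6=15|26=31
after add $t5, $t5, 4: $t5=204+4=208
after sub $t7, $t7, 1: $t7=8-1=7
cmp $t7, 2  (cmp 7,2)
bgt L0: taken
after lw $t4, 0($t5): $t4=M[208]=16
after or $t6, $t6, $t4: $t6=31|16=31
after add $t5, $t5, 4: $t5=208+4=212
after sub $t7, $t7, 1: $t7=7-1=6
cmp $t7, 2  (cmp 6,2)
bgt L0: taken
after lw $t4, 0($t5): $t4=M[212]=8
after or $t6, $t6, $t4: $t6=31|8=31
after add $t5, $t5, 4: $t5=212+4=216
after sub $t7, $t7, 1: $t7=6-1=5
cmp $t7, 2  (cmp 5,2)
bgt L0: taken
after lw $t4, 0($t5): $t4=M[216]=12
after or $t6, $t6, $t4: $t6=31|12=31
after add $t5, $t5, 4: $t5=216+4=220
after sub $t7, $t7, 1: $t7=5-1=4
cmp $t7, 2  (cmp 4,2)
bgt L0: taken
after lw $t4, 0($t5): $t4=M[220]=-2
after or $t6, $t6, $t4: $t6=31|(-2)=-1
after add $t5, $t5, 4: $t5=220+4=224
after sub $t7, $t7, 1: $t7=4-1=3
cmp $t7, 2  (cmp 3,2)
bgt L0: taken
after lw $t4, 0($t5): $t4=M[224]=9
after or $t6, $t6, $t4: $t6=(-1)|9=-1
after add $t5, $t5, 4: $t5=224+4=228
after sub $t7, $t7, 1: $t7=3-1=2
cmp $t7, 2  (cmp 2,2)
bgt L0: not taken
sw $t6, (204) → M[204]=-1
halt.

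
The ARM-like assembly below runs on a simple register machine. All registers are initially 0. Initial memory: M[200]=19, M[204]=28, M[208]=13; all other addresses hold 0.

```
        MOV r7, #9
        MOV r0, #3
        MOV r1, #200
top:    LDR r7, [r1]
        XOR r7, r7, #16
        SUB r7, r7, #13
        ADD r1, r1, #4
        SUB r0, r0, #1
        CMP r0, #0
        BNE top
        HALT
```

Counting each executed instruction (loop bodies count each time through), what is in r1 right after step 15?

208

MOV r7, #9 → r7=9
MOV r0, #3 → r0=3
MOV r1, #200 → r1=200
LDR r7, [r1] → r7=M[200]=19
XOR r7, r7, #16 → r7=19^16=3
SUB r7, r7, #13 → r7=3-13=-10
ADD r1, r1, #4 → r1=200+4=204
SUB r0, r0, #1 → r0=3-1=2
CMP r0, #0  (cmp 2,0)
BNE top: taken
LDR r7, [r1] → r7=M[204]=28
XOR r7, r7, #16 → r7=28^16=12
SUB r7, r7, #13 → r7=12-13=-1
ADD r1, r1, #4 → r1=204+4=208
SUB r0, r0, #1 → r0=2-1=1
After step 15: r1 = 208.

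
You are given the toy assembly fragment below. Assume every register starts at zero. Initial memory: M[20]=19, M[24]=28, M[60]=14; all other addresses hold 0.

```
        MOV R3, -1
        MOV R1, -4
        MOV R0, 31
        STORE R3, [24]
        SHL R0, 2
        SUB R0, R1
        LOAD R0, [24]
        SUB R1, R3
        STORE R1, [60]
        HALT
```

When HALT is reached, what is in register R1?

-3

R3=-1
R1=-4
R0=31
STORE R3, [24] → M[24]=-1
R0=31<<2=124
R0=124-(-4)=128
R0=M[24]=-1
R1=(-4)-(-1)=-3
STORE R1, [60] → M[60]=-3
halt.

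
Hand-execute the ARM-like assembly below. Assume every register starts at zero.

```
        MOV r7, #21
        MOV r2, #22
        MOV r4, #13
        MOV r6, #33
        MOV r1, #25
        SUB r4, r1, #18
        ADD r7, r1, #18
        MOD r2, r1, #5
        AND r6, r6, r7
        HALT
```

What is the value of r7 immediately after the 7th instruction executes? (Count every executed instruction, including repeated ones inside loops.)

r7=21
r2=22
r4=13
r6=33
r1=25
r4=25-18=7
r7=25+18=43
After step 7: r7 = 43.

43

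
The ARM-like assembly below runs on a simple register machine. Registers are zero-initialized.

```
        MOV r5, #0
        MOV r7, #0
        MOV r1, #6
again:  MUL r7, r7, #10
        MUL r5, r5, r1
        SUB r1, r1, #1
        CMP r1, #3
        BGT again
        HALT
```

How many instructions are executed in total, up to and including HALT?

r5=0
r7=0
r1=6
r7=0*10=0
r5=0*6=0
r1=6-1=5
CMP r1, #3  (cmp 5,3)
BGT again: taken
r7=0*10=0
r5=0*5=0
r1=5-1=4
CMP r1, #3  (cmp 4,3)
BGT again: taken
r7=0*10=0
r5=0*4=0
r1=4-1=3
CMP r1, #3  (cmp 3,3)
BGT again: not taken
halt.
Total executed instructions: 19.

19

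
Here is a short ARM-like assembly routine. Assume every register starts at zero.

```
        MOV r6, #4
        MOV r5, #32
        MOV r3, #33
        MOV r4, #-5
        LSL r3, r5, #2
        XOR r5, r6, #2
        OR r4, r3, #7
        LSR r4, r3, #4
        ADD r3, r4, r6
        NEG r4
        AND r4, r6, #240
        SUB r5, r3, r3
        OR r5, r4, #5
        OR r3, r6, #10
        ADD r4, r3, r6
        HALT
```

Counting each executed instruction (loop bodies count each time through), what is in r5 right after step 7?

r6=4
r5=32
r3=33
r4=-5
r3=32<<2=128
r5=4^2=6
r4=128|7=135
After step 7: r5 = 6.

6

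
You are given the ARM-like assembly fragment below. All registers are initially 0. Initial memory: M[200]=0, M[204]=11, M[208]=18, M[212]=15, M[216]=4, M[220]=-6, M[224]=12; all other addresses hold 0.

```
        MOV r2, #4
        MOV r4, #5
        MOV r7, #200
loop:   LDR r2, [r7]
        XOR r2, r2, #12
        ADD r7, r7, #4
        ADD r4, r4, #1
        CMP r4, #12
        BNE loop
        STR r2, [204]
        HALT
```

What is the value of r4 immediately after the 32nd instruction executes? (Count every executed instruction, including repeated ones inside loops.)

10

after MOV r2, #4: r2=4
after MOV r4, #5: r4=5
after MOV r7, #200: r7=200
after LDR r2, [r7]: r2=M[200]=0
after XOR r2, r2, #12: r2=0^12=12
after ADD r7, r7, #4: r7=200+4=204
after ADD r4, r4, #1: r4=5+1=6
CMP r4, #12  (cmp 6,12)
BNE loop: taken
after LDR r2, [r7]: r2=M[204]=11
after XOR r2, r2, #12: r2=11^12=7
after ADD r7, r7, #4: r7=204+4=208
after ADD r4, r4, #1: r4=6+1=7
CMP r4, #12  (cmp 7,12)
BNE loop: taken
after LDR r2, [r7]: r2=M[208]=18
after XOR r2, r2, #12: r2=18^12=30
after ADD r7, r7, #4: r7=208+4=212
after ADD r4, r4, #1: r4=7+1=8
CMP r4, #12  (cmp 8,12)
BNE loop: taken
after LDR r2, [r7]: r2=M[212]=15
after XOR r2, r2, #12: r2=15^12=3
after ADD r7, r7, #4: r7=212+4=216
after ADD r4, r4, #1: r4=8+1=9
CMP r4, #12  (cmp 9,12)
BNE loop: taken
after LDR r2, [r7]: r2=M[216]=4
after XOR r2, r2, #12: r2=4^12=8
after ADD r7, r7, #4: r7=216+4=220
after ADD r4, r4, #1: r4=9+1=10
CMP r4, #12  (cmp 10,12)
After step 32: r4 = 10.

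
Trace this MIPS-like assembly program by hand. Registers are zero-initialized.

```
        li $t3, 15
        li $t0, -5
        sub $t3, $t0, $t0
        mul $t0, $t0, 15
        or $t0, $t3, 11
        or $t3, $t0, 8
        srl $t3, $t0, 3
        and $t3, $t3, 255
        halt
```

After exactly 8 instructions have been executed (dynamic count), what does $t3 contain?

1

li $t3, 15 → $t3=15
li $t0, -5 → $t0=-5
sub $t3, $t0, $t0 → $t3=(-5)-(-5)=0
mul $t0, $t0, 15 → $t0=(-5)*15=-75
or $t0, $t3, 11 → $t0=0|11=11
or $t3, $t0, 8 → $t3=11|8=11
srl $t3, $t0, 3 → $t3=11>>3=1
and $t3, $t3, 255 → $t3=1&255=1
After step 8: $t3 = 1.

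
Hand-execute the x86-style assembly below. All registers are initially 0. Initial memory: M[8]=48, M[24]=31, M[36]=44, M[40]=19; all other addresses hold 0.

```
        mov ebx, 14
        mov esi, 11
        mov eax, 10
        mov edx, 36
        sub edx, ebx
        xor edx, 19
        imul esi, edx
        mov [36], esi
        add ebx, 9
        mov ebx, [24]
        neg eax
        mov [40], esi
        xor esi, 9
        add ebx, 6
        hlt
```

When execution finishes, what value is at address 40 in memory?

after mov ebx, 14: ebx=14
after mov esi, 11: esi=11
after mov eax, 10: eax=10
after mov edx, 36: edx=36
after sub edx, ebx: edx=36-14=22
after xor edx, 19: edx=22^19=5
after imul esi, edx: esi=11*5=55
mov [36], esi → M[36]=55
after add ebx, 9: ebx=14+9=23
after mov ebx, [24]: ebx=M[24]=31
after neg eax: eax=-(10)=-10
mov [40], esi → M[40]=55
after xor esi, 9: esi=55^9=62
after add ebx, 6: ebx=31+6=37
halt.

55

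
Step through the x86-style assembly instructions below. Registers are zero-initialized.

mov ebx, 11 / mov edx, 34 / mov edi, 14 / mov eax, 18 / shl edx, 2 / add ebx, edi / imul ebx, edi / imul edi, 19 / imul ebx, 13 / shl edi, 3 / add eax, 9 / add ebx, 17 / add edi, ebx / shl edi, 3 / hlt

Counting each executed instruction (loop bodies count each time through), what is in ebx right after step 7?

after mov ebx, 11: ebx=11
after mov edx, 34: edx=34
after mov edi, 14: edi=14
after mov eax, 18: eax=18
after shl edx, 2: edx=34<<2=136
after add ebx, edi: ebx=11+14=25
after imul ebx, edi: ebx=25*14=350
After step 7: ebx = 350.

350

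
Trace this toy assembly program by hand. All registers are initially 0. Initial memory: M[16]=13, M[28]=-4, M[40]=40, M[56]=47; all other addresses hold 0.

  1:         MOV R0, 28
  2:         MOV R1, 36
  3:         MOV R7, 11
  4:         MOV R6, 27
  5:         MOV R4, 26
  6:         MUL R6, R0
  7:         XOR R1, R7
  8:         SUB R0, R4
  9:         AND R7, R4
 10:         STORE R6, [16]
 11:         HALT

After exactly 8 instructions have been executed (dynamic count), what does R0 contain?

2

MOV R0, 28 → R0=28
MOV R1, 36 → R1=36
MOV R7, 11 → R7=11
MOV R6, 27 → R6=27
MOV R4, 26 → R4=26
MUL R6, R0 → R6=27*28=756
XOR R1, R7 → R1=36^11=47
SUB R0, R4 → R0=28-26=2
After step 8: R0 = 2.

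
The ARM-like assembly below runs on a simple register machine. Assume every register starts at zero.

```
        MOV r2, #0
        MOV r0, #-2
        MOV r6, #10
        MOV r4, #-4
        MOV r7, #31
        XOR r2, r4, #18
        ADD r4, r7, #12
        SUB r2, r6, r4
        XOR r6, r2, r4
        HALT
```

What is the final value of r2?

r2=0
r0=-2
r6=10
r4=-4
r7=31
r2=(-4)^18=-18
r4=31+12=43
r2=10-43=-33
r6=(-33)^43=-12
halt.

-33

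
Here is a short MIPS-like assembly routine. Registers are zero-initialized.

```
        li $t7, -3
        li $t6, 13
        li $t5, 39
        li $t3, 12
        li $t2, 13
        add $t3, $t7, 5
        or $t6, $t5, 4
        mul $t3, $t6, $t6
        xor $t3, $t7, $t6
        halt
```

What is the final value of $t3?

-38

after li $t7, -3: $t7=-3
after li $t6, 13: $t6=13
after li $t5, 39: $t5=39
after li $t3, 12: $t3=12
after li $t2, 13: $t2=13
after add $t3, $t7, 5: $t3=(-3)+5=2
after or $t6, $t5, 4: $t6=39|4=39
after mul $t3, $t6, $t6: $t3=39*39=1521
after xor $t3, $t7, $t6: $t3=(-3)^39=-38
halt.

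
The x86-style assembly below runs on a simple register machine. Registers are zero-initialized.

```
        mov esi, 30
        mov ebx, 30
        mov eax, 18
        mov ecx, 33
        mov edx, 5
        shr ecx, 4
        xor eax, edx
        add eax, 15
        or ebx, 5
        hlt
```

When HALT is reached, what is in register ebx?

31

after mov esi, 30: esi=30
after mov ebx, 30: ebx=30
after mov eax, 18: eax=18
after mov ecx, 33: ecx=33
after mov edx, 5: edx=5
after shr ecx, 4: ecx=33>>4=2
after xor eax, edx: eax=18^5=23
after add eax, 15: eax=23+15=38
after or ebx, 5: ebx=30|5=31
halt.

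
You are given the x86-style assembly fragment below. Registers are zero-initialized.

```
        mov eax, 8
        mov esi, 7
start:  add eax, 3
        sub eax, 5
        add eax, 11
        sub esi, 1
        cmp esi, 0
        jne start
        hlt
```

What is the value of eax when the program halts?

71

mov eax, 8 → eax=8
mov esi, 7 → esi=7
add eax, 3 → eax=8+3=11
sub eax, 5 → eax=11-5=6
add eax, 11 → eax=6+11=17
sub esi, 1 → esi=7-1=6
cmp esi, 0  (cmp 6,0)
jne start: taken
add eax, 3 → eax=17+3=20
sub eax, 5 → eax=20-5=15
add eax, 11 → eax=15+11=26
sub esi, 1 → esi=6-1=5
cmp esi, 0  (cmp 5,0)
jne start: taken
add eax, 3 → eax=26+3=29
sub eax, 5 → eax=29-5=24
add eax, 11 → eax=24+11=35
sub esi, 1 → esi=5-1=4
cmp esi, 0  (cmp 4,0)
jne start: taken
add eax, 3 → eax=35+3=38
sub eax, 5 → eax=38-5=33
add eax, 11 → eax=33+11=44
sub esi, 1 → esi=4-1=3
cmp esi, 0  (cmp 3,0)
jne start: taken
add eax, 3 → eax=44+3=47
sub eax, 5 → eax=47-5=42
add eax, 11 → eax=42+11=53
sub esi, 1 → esi=3-1=2
cmp esi, 0  (cmp 2,0)
jne start: taken
add eax, 3 → eax=53+3=56
sub eax, 5 → eax=56-5=51
add eax, 11 → eax=51+11=62
sub esi, 1 → esi=2-1=1
cmp esi, 0  (cmp 1,0)
jne start: taken
add eax, 3 → eax=62+3=65
sub eax, 5 → eax=65-5=60
add eax, 11 → eax=60+11=71
sub esi, 1 → esi=1-1=0
cmp esi, 0  (cmp 0,0)
jne start: not taken
halt.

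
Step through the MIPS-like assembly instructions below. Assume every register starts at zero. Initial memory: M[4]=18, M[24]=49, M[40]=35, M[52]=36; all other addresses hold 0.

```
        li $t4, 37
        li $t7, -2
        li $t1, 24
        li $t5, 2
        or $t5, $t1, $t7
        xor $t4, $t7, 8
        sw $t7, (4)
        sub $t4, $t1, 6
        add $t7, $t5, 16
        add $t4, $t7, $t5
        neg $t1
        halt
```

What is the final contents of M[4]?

after li $t4, 37: $t4=37
after li $t7, -2: $t7=-2
after li $t1, 24: $t1=24
after li $t5, 2: $t5=2
after or $t5, $t1, $t7: $t5=24|(-2)=-2
after xor $t4, $t7, 8: $t4=(-2)^8=-10
sw $t7, (4) → M[4]=-2
after sub $t4, $t1, 6: $t4=24-6=18
after add $t7, $t5, 16: $t7=(-2)+16=14
after add $t4, $t7, $t5: $t4=14+(-2)=12
after neg $t1: $t1=-(24)=-24
halt.

-2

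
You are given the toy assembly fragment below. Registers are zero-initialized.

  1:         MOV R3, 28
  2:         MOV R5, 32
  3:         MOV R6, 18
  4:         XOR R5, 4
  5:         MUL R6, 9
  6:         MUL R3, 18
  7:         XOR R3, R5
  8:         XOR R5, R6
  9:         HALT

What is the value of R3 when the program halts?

476

MOV R3, 28 → R3=28
MOV R5, 32 → R5=32
MOV R6, 18 → R6=18
XOR R5, 4 → R5=32^4=36
MUL R6, 9 → R6=18*9=162
MUL R3, 18 → R3=28*18=504
XOR R3, R5 → R3=504^36=476
XOR R5, R6 → R5=36^162=134
halt.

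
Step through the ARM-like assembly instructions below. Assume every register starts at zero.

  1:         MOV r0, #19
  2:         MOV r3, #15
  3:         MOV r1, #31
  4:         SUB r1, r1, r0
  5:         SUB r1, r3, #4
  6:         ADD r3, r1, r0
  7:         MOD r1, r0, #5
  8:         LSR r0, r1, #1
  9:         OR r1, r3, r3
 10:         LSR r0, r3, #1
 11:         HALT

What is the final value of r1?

r0=19
r3=15
r1=31
r1=31-19=12
r1=15-4=11
r3=11+19=30
r1=19%5=4
r0=4>>1=2
r1=30|30=30
r0=30>>1=15
halt.

30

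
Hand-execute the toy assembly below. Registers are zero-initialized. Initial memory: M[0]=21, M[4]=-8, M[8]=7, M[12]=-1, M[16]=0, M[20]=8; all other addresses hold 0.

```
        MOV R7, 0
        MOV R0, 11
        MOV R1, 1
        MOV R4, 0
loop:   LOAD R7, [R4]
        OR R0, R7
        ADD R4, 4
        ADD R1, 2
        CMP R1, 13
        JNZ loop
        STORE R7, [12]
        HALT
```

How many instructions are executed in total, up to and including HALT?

42

R7=0
R0=11
R1=1
R4=0
R7=M[0]=21
R0=11|21=31
R4=0+4=4
R1=1+2=3
CMP R1, 13  (cmp 3,13)
JNZ loop: taken
R7=M[4]=-8
R0=31|(-8)=-1
R4=4+4=8
R1=3+2=5
CMP R1, 13  (cmp 5,13)
JNZ loop: taken
R7=M[8]=7
R0=(-1)|7=-1
R4=8+4=12
R1=5+2=7
CMP R1, 13  (cmp 7,13)
JNZ loop: taken
R7=M[12]=-1
R0=(-1)|(-1)=-1
R4=12+4=16
R1=7+2=9
CMP R1, 13  (cmp 9,13)
JNZ loop: taken
R7=M[16]=0
R0=(-1)|0=-1
R4=16+4=20
R1=9+2=11
CMP R1, 13  (cmp 11,13)
JNZ loop: taken
R7=M[20]=8
R0=(-1)|8=-1
R4=20+4=24
R1=11+2=13
CMP R1, 13  (cmp 13,13)
JNZ loop: not taken
STORE R7, [12] → M[12]=8
halt.
Total executed instructions: 42.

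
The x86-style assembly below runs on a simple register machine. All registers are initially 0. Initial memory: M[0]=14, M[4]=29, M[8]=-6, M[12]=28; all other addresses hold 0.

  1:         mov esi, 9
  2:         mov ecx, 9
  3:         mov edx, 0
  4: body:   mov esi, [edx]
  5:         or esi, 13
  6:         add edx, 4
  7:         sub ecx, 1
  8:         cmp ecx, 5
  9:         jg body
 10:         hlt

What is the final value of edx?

16

mov esi, 9 → esi=9
mov ecx, 9 → ecx=9
mov edx, 0 → edx=0
mov esi, [edx] → esi=M[0]=14
or esi, 13 → esi=14|13=15
add edx, 4 → edx=0+4=4
sub ecx, 1 → ecx=9-1=8
cmp ecx, 5  (cmp 8,5)
jg body: taken
mov esi, [edx] → esi=M[4]=29
or esi, 13 → esi=29|13=29
add edx, 4 → edx=4+4=8
sub ecx, 1 → ecx=8-1=7
cmp ecx, 5  (cmp 7,5)
jg body: taken
mov esi, [edx] → esi=M[8]=-6
or esi, 13 → esi=(-6)|13=-1
add edx, 4 → edx=8+4=12
sub ecx, 1 → ecx=7-1=6
cmp ecx, 5  (cmp 6,5)
jg body: taken
mov esi, [edx] → esi=M[12]=28
or esi, 13 → esi=28|13=29
add edx, 4 → edx=12+4=16
sub ecx, 1 → ecx=6-1=5
cmp ecx, 5  (cmp 5,5)
jg body: not taken
halt.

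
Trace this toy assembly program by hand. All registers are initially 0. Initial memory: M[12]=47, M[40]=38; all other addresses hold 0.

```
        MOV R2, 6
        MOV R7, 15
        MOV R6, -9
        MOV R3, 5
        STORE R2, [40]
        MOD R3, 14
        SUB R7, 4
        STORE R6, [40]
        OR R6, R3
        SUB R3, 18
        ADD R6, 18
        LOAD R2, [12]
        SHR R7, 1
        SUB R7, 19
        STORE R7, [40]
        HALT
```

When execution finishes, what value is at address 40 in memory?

after MOV R2, 6: R2=6
after MOV R7, 15: R7=15
after MOV R6, -9: R6=-9
after MOV R3, 5: R3=5
STORE R2, [40] → M[40]=6
after MOD R3, 14: R3=5%14=5
after SUB R7, 4: R7=15-4=11
STORE R6, [40] → M[40]=-9
after OR R6, R3: R6=(-9)|5=-9
after SUB R3, 18: R3=5-18=-13
after ADD R6, 18: R6=(-9)+18=9
after LOAD R2, [12]: R2=M[12]=47
after SHR R7, 1: R7=11>>1=5
after SUB R7, 19: R7=5-19=-14
STORE R7, [40] → M[40]=-14
halt.

-14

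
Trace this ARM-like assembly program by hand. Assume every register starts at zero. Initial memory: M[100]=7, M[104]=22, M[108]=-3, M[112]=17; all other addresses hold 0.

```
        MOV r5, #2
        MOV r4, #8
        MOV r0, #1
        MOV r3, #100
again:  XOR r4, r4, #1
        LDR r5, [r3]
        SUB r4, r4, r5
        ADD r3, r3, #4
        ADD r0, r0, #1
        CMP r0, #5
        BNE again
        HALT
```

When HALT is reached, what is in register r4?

MOV r5, #2 → r5=2
MOV r4, #8 → r4=8
MOV r0, #1 → r0=1
MOV r3, #100 → r3=100
XOR r4, r4, #1 → r4=8^1=9
LDR r5, [r3] → r5=M[100]=7
SUB r4, r4, r5 → r4=9-7=2
ADD r3, r3, #4 → r3=100+4=104
ADD r0, r0, #1 → r0=1+1=2
CMP r0, #5  (cmp 2,5)
BNE again: taken
XOR r4, r4, #1 → r4=2^1=3
LDR r5, [r3] → r5=M[104]=22
SUB r4, r4, r5 → r4=3-22=-19
ADD r3, r3, #4 → r3=104+4=108
ADD r0, r0, #1 → r0=2+1=3
CMP r0, #5  (cmp 3,5)
BNE again: taken
XOR r4, r4, #1 → r4=(-19)^1=-20
LDR r5, [r3] → r5=M[108]=-3
SUB r4, r4, r5 → r4=(-20)-(-3)=-17
ADD r3, r3, #4 → r3=108+4=112
ADD r0, r0, #1 → r0=3+1=4
CMP r0, #5  (cmp 4,5)
BNE again: taken
XOR r4, r4, #1 → r4=(-17)^1=-18
LDR r5, [r3] → r5=M[112]=17
SUB r4, r4, r5 → r4=(-18)-17=-35
ADD r3, r3, #4 → r3=112+4=116
ADD r0, r0, #1 → r0=4+1=5
CMP r0, #5  (cmp 5,5)
BNE again: not taken
halt.

-35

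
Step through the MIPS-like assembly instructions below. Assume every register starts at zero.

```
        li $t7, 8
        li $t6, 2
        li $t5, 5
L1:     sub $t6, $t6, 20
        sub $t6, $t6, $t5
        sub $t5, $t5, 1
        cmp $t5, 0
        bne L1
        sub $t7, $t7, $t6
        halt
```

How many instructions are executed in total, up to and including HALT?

$t7=8
$t6=2
$t5=5
$t6=2-20=-18
$t6=(-18)-5=-23
$t5=5-1=4
cmp $t5, 0  (cmp 4,0)
bne L1: taken
$t6=(-23)-20=-43
$t6=(-43)-4=-47
$t5=4-1=3
cmp $t5, 0  (cmp 3,0)
bne L1: taken
$t6=(-47)-20=-67
$t6=(-67)-3=-70
$t5=3-1=2
cmp $t5, 0  (cmp 2,0)
bne L1: taken
$t6=(-70)-20=-90
$t6=(-90)-2=-92
$t5=2-1=1
cmp $t5, 0  (cmp 1,0)
bne L1: taken
$t6=(-92)-20=-112
$t6=(-112)-1=-113
$t5=1-1=0
cmp $t5, 0  (cmp 0,0)
bne L1: not taken
$t7=8-(-113)=121
halt.
Total executed instructions: 30.

30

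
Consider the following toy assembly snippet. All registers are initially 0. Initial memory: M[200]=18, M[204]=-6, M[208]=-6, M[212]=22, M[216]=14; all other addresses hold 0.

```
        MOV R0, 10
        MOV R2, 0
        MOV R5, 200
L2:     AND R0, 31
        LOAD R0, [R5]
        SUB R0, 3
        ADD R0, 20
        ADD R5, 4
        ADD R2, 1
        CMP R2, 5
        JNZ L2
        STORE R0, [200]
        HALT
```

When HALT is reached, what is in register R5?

after MOV R0, 10: R0=10
after MOV R2, 0: R2=0
after MOV R5, 200: R5=200
after AND R0, 31: R0=10&31=10
after LOAD R0, [R5]: R0=M[200]=18
after SUB R0, 3: R0=18-3=15
after ADD R0, 20: R0=15+20=35
after ADD R5, 4: R5=200+4=204
after ADD R2, 1: R2=0+1=1
CMP R2, 5  (cmp 1,5)
JNZ L2: taken
after AND R0, 31: R0=35&31=3
after LOAD R0, [R5]: R0=M[204]=-6
after SUB R0, 3: R0=(-6)-3=-9
after ADD R0, 20: R0=(-9)+20=11
after ADD R5, 4: R5=204+4=208
after ADD R2, 1: R2=1+1=2
CMP R2, 5  (cmp 2,5)
JNZ L2: taken
after AND R0, 31: R0=11&31=11
after LOAD R0, [R5]: R0=M[208]=-6
after SUB R0, 3: R0=(-6)-3=-9
after ADD R0, 20: R0=(-9)+20=11
after ADD R5, 4: R5=208+4=212
after ADD R2, 1: R2=2+1=3
CMP R2, 5  (cmp 3,5)
JNZ L2: taken
after AND R0, 31: R0=11&31=11
after LOAD R0, [R5]: R0=M[212]=22
after SUB R0, 3: R0=22-3=19
after ADD R0, 20: R0=19+20=39
after ADD R5, 4: R5=212+4=216
after ADD R2, 1: R2=3+1=4
CMP R2, 5  (cmp 4,5)
JNZ L2: taken
after AND R0, 31: R0=39&31=7
after LOAD R0, [R5]: R0=M[216]=14
after SUB R0, 3: R0=14-3=11
after ADD R0, 20: R0=11+20=31
after ADD R5, 4: R5=216+4=220
after ADD R2, 1: R2=4+1=5
CMP R2, 5  (cmp 5,5)
JNZ L2: not taken
STORE R0, [200] → M[200]=31
halt.

220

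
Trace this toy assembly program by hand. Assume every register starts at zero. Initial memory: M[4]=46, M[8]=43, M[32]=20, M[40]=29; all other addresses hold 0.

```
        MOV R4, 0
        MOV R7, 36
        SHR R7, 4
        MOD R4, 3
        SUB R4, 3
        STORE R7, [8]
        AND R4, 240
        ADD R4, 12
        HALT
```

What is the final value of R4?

R4=0
R7=36
R7=36>>4=2
R4=0%3=0
R4=0-3=-3
STORE R7, [8] → M[8]=2
R4=(-3)&240=240
R4=240+12=252
halt.

252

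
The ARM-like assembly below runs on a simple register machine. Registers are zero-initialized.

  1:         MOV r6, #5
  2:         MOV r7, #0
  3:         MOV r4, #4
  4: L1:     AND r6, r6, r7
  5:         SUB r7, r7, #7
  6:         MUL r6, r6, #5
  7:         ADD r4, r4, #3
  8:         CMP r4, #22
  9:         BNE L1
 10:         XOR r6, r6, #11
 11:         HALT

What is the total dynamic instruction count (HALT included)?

41

r6=5
r7=0
r4=4
r6=5&0=0
r7=0-7=-7
r6=0*5=0
r4=4+3=7
CMP r4, #22  (cmp 7,22)
BNE L1: taken
r6=0&(-7)=0
r7=(-7)-7=-14
r6=0*5=0
r4=7+3=10
CMP r4, #22  (cmp 10,22)
BNE L1: taken
r6=0&(-14)=0
r7=(-14)-7=-21
r6=0*5=0
r4=10+3=13
CMP r4, #22  (cmp 13,22)
BNE L1: taken
r6=0&(-21)=0
r7=(-21)-7=-28
r6=0*5=0
r4=13+3=16
CMP r4, #22  (cmp 16,22)
BNE L1: taken
r6=0&(-28)=0
r7=(-28)-7=-35
r6=0*5=0
r4=16+3=19
CMP r4, #22  (cmp 19,22)
BNE L1: taken
r6=0&(-35)=0
r7=(-35)-7=-42
r6=0*5=0
r4=19+3=22
CMP r4, #22  (cmp 22,22)
BNE L1: not taken
r6=0^11=11
halt.
Total executed instructions: 41.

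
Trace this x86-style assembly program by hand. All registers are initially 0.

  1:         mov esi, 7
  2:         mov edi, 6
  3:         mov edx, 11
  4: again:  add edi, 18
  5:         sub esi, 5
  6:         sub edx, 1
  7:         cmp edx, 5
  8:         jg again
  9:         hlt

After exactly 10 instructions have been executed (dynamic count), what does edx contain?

esi=7
edi=6
edx=11
edi=6+18=24
esi=7-5=2
edx=11-1=10
cmp edx, 5  (cmp 10,5)
jg again: taken
edi=24+18=42
esi=2-5=-3
After step 10: edx = 10.

10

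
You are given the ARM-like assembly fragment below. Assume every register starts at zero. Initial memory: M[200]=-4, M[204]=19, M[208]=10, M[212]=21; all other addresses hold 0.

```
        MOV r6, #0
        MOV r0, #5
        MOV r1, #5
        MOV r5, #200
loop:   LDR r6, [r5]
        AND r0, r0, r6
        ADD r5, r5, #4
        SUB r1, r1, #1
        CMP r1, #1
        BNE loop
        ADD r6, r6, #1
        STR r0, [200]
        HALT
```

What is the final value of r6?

MOV r6, #0 → r6=0
MOV r0, #5 → r0=5
MOV r1, #5 → r1=5
MOV r5, #200 → r5=200
LDR r6, [r5] → r6=M[200]=-4
AND r0, r0, r6 → r0=5&(-4)=4
ADD r5, r5, #4 → r5=200+4=204
SUB r1, r1, #1 → r1=5-1=4
CMP r1, #1  (cmp 4,1)
BNE loop: taken
LDR r6, [r5] → r6=M[204]=19
AND r0, r0, r6 → r0=4&19=0
ADD r5, r5, #4 → r5=204+4=208
SUB r1, r1, #1 → r1=4-1=3
CMP r1, #1  (cmp 3,1)
BNE loop: taken
LDR r6, [r5] → r6=M[208]=10
AND r0, r0, r6 → r0=0&10=0
ADD r5, r5, #4 → r5=208+4=212
SUB r1, r1, #1 → r1=3-1=2
CMP r1, #1  (cmp 2,1)
BNE loop: taken
LDR r6, [r5] → r6=M[212]=21
AND r0, r0, r6 → r0=0&21=0
ADD r5, r5, #4 → r5=212+4=216
SUB r1, r1, #1 → r1=2-1=1
CMP r1, #1  (cmp 1,1)
BNE loop: not taken
ADD r6, r6, #1 → r6=21+1=22
STR r0, [200] → M[200]=0
halt.

22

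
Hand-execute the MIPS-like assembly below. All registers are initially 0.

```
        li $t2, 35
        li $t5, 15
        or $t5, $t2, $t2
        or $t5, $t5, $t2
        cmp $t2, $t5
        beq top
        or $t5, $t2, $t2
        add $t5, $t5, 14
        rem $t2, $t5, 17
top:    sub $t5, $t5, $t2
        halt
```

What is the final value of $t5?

0

$t2=35
$t5=15
$t5=35|35=35
$t5=35|35=35
cmp $t2, $t5  (cmp 35,35)
beq top: taken
$t5=35-35=0
halt.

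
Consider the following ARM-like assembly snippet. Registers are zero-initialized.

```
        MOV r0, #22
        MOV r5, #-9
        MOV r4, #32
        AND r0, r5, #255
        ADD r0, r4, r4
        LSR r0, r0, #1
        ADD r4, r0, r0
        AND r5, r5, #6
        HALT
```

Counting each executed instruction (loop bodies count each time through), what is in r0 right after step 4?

after MOV r0, #22: r0=22
after MOV r5, #-9: r5=-9
after MOV r4, #32: r4=32
after AND r0, r5, #255: r0=(-9)&255=247
After step 4: r0 = 247.

247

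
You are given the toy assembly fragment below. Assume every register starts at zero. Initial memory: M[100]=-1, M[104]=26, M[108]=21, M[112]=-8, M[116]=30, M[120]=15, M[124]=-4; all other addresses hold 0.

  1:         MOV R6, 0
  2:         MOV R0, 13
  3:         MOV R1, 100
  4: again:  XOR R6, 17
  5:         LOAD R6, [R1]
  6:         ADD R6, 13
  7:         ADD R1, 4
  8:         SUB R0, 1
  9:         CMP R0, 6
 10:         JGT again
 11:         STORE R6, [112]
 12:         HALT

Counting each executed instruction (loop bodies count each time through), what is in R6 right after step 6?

12

R6=0
R0=13
R1=100
R6=0^17=17
R6=M[100]=-1
R6=(-1)+13=12
After step 6: R6 = 12.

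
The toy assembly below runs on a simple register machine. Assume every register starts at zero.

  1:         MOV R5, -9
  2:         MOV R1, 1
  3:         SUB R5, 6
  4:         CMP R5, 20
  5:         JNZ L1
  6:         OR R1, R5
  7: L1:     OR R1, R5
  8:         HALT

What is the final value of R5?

R5=-9
R1=1
R5=(-9)-6=-15
CMP R5, 20  (cmp -15,20)
JNZ L1: taken
R1=1|(-15)=-15
halt.

-15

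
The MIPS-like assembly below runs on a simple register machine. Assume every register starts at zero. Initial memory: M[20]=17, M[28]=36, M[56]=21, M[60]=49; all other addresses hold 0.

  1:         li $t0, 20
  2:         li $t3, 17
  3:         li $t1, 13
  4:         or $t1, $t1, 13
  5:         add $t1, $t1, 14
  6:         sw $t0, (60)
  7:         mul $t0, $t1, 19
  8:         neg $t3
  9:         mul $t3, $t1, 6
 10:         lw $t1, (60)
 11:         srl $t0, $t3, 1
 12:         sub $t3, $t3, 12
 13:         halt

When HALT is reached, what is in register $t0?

81

$t0=20
$t3=17
$t1=13
$t1=13|13=13
$t1=13+14=27
sw $t0, (60) → M[60]=20
$t0=27*19=513
$t3=-(17)=-17
$t3=27*6=162
$t1=M[60]=20
$t0=162>>1=81
$t3=162-12=150
halt.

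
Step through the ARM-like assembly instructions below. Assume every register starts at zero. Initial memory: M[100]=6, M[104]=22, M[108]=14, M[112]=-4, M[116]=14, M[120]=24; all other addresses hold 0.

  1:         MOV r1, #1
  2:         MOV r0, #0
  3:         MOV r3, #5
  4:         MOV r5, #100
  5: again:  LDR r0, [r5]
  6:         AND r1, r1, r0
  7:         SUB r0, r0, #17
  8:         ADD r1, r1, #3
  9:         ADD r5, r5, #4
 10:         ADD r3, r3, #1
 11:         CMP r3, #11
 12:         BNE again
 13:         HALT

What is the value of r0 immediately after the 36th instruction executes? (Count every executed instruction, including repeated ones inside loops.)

after MOV r1, #1: r1=1
after MOV r0, #0: r0=0
after MOV r3, #5: r3=5
after MOV r5, #100: r5=100
after LDR r0, [r5]: r0=M[100]=6
after AND r1, r1, r0: r1=1&6=0
after SUB r0, r0, #17: r0=6-17=-11
after ADD r1, r1, #3: r1=0+3=3
after ADD r5, r5, #4: r5=100+4=104
after ADD r3, r3, #1: r3=5+1=6
CMP r3, #11  (cmp 6,11)
BNE again: taken
after LDR r0, [r5]: r0=M[104]=22
after AND r1, r1, r0: r1=3&22=2
after SUB r0, r0, #17: r0=22-17=5
after ADD r1, r1, #3: r1=2+3=5
after ADD r5, r5, #4: r5=104+4=108
after ADD r3, r3, #1: r3=6+1=7
CMP r3, #11  (cmp 7,11)
BNE again: taken
after LDR r0, [r5]: r0=M[108]=14
after AND r1, r1, r0: r1=5&14=4
after SUB r0, r0, #17: r0=14-17=-3
after ADD r1, r1, #3: r1=4+3=7
after ADD r5, r5, #4: r5=108+4=112
after ADD r3, r3, #1: r3=7+1=8
CMP r3, #11  (cmp 8,11)
BNE again: taken
after LDR r0, [r5]: r0=M[112]=-4
after AND r1, r1, r0: r1=7&(-4)=4
after SUB r0, r0, #17: r0=(-4)-17=-21
after ADD r1, r1, #3: r1=4+3=7
after ADD r5, r5, #4: r5=112+4=116
after ADD r3, r3, #1: r3=8+1=9
CMP r3, #11  (cmp 9,11)
BNE again: taken
After step 36: r0 = -21.

-21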